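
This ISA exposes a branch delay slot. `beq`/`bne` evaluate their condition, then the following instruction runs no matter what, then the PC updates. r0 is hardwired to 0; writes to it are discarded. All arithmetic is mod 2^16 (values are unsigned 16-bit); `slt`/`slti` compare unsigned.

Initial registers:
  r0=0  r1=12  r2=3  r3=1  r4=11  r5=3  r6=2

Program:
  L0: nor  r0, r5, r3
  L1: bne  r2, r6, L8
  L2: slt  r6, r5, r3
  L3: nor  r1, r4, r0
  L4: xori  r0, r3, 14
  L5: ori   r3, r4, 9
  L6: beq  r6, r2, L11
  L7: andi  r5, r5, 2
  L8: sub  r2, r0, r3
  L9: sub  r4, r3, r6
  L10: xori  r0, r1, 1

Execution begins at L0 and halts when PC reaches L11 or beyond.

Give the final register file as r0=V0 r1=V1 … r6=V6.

r0=0 r1=12 r2=65535 r3=1 r4=1 r5=3 r6=0

  step pc=0: nor  r0, r5, r3  regs=(0,12,3,1,11,3,2)
  step pc=1: bne  r2, r6, L8  cond=T  regs=(0,12,3,1,11,3,2)
  step pc=2: slt  r6, r5, r3  regs=(0,12,3,1,11,3,0)
  step pc=8: sub  r2, r0, r3  regs=(0,12,65535,1,11,3,0)
  step pc=9: sub  r4, r3, r6  regs=(0,12,65535,1,1,3,0)
  step pc=10: xori  r0, r1, 1  regs=(0,12,65535,1,1,3,0)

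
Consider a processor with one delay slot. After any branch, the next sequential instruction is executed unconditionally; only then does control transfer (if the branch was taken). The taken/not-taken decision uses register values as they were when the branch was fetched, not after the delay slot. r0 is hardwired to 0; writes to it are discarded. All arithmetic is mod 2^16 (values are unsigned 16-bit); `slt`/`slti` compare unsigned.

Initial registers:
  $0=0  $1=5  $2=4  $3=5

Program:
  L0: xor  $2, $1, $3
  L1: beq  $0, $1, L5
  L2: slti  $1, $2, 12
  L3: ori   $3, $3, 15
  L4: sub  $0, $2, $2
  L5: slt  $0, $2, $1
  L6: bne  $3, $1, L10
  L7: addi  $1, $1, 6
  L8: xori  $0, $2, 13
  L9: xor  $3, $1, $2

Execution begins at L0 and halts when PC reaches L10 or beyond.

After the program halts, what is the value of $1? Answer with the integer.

  step pc=0: xor  $2, $1, $3  regs=(0,5,0,5)
  step pc=1: beq  $0, $1, L5  cond=F  regs=(0,5,0,5)
  step pc=2: slti  $1, $2, 12  regs=(0,1,0,5)
  step pc=3: ori   $3, $3, 15  regs=(0,1,0,15)
  step pc=4: sub  $0, $2, $2  regs=(0,1,0,15)
  step pc=5: slt  $0, $2, $1  regs=(0,1,0,15)
  step pc=6: bne  $3, $1, L10  cond=T  regs=(0,1,0,15)
  step pc=7: addi  $1, $1, 6  regs=(0,7,0,15)

7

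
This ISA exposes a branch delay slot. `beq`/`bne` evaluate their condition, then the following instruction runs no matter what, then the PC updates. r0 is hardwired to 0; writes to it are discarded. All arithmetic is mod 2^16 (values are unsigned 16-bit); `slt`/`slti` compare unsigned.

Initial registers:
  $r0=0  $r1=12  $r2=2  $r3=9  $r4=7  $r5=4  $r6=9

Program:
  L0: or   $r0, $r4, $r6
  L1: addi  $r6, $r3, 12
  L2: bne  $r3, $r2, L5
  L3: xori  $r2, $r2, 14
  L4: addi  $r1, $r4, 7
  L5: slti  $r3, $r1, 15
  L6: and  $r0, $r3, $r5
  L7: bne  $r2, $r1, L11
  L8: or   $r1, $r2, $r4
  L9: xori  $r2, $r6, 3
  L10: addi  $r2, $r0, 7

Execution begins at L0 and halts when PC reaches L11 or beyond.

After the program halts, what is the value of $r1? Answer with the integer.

15

PC=0  or   $r0, $r4, $r6     | $r0=0 $r1=12 $r2=2 $r3=9 $r4=7 $r5=4 $r6=9
PC=1  addi  $r6, $r3, 12     | $r0=0 $r1=12 $r2=2 $r3=9 $r4=7 $r5=4 $r6=21
PC=2  bne  $r3, $r2, L5      | $r0=0 $r1=12 $r2=2 $r3=9 $r4=7 $r5=4 $r6=21  [TAKEN]
PC=3  xori  $r2, $r2, 14     | $r0=0 $r1=12 $r2=12 $r3=9 $r4=7 $r5=4 $r6=21
PC=5  slti  $r3, $r1, 15     | $r0=0 $r1=12 $r2=12 $r3=1 $r4=7 $r5=4 $r6=21
PC=6  and  $r0, $r3, $r5     | $r0=0 $r1=12 $r2=12 $r3=1 $r4=7 $r5=4 $r6=21
PC=7  bne  $r2, $r1, L11     | $r0=0 $r1=12 $r2=12 $r3=1 $r4=7 $r5=4 $r6=21  [not taken]
PC=8  or   $r1, $r2, $r4     | $r0=0 $r1=15 $r2=12 $r3=1 $r4=7 $r5=4 $r6=21
PC=9  xori  $r2, $r6, 3      | $r0=0 $r1=15 $r2=22 $r3=1 $r4=7 $r5=4 $r6=21
PC=10 addi  $r2, $r0, 7      | $r0=0 $r1=15 $r2=7 $r3=1 $r4=7 $r5=4 $r6=21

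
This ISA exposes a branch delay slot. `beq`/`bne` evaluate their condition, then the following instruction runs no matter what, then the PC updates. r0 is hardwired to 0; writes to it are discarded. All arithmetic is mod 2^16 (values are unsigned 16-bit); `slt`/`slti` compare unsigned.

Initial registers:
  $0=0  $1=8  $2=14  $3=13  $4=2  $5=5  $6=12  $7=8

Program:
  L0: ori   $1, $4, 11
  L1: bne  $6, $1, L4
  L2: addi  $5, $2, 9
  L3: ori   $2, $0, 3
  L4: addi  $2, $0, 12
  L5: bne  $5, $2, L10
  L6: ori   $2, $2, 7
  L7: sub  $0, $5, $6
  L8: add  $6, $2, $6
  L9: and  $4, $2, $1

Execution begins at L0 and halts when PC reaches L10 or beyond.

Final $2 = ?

15

#0 ori   $1, $4, 11 ; 0/11/14/13/2/5/12/8
#1 bne  $6, $1, L4 ; 0/11/14/13/2/5/12/8 ; →target
#2 addi  $5, $2, 9 ; 0/11/14/13/2/23/12/8
#4 addi  $2, $0, 12 ; 0/11/12/13/2/23/12/8
#5 bne  $5, $2, L10 ; 0/11/12/13/2/23/12/8 ; →target
#6 ori   $2, $2, 7 ; 0/11/15/13/2/23/12/8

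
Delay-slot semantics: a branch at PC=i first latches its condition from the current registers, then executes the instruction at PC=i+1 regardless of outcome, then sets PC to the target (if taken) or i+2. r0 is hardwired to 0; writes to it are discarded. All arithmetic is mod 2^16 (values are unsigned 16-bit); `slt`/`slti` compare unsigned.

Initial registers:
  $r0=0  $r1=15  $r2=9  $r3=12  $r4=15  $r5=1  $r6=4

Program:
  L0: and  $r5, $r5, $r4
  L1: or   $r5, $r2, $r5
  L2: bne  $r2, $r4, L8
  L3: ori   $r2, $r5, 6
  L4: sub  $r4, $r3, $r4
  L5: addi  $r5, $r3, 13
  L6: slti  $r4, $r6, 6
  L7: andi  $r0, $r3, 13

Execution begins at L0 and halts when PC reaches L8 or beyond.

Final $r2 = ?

  step pc=0: and  $r5, $r5, $r4  regs=(0,15,9,12,15,1,4)
  step pc=1: or   $r5, $r2, $r5  regs=(0,15,9,12,15,9,4)
  step pc=2: bne  $r2, $r4, L8  cond=T  regs=(0,15,9,12,15,9,4)
  step pc=3: ori   $r2, $r5, 6  regs=(0,15,15,12,15,9,4)

15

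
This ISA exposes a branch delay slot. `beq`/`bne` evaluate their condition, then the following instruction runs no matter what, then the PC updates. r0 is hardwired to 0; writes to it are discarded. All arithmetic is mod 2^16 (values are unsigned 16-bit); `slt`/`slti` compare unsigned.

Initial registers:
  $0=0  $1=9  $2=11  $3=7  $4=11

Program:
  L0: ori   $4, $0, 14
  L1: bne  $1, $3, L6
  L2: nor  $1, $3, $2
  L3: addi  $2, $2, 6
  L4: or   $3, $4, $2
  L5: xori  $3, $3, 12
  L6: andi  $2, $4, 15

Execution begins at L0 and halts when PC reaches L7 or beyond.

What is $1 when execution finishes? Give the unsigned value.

  step pc=0: ori   $4, $0, 14  regs=(0,9,11,7,14)
  step pc=1: bne  $1, $3, L6  cond=T  regs=(0,9,11,7,14)
  step pc=2: nor  $1, $3, $2  regs=(0,65520,11,7,14)
  step pc=6: andi  $2, $4, 15  regs=(0,65520,14,7,14)

65520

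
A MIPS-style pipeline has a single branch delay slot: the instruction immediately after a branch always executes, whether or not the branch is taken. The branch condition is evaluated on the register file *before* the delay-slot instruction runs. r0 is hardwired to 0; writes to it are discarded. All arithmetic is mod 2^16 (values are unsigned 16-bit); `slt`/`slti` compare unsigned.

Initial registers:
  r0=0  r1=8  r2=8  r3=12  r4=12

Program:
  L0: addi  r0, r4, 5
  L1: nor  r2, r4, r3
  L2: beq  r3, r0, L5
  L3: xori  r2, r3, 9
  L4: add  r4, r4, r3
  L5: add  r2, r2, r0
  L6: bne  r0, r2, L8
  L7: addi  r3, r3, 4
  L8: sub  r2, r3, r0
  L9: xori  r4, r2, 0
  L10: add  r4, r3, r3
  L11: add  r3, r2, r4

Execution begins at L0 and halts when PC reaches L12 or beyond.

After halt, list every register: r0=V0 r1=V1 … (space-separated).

r0=0 r1=8 r2=16 r3=48 r4=32

[0] addi  r0, r4, 5  →  {r0:0, r1:8, r2:8, r3:12, r4:12}
[1] nor  r2, r4, r3  →  {r0:0, r1:8, r2:65523, r3:12, r4:12}
[2] beq  r3, r0, L5  →  {r0:0, r1:8, r2:65523, r3:12, r4:12}  ⟨branch fallthrough⟩
[3] xori  r2, r3, 9  →  {r0:0, r1:8, r2:5, r3:12, r4:12}
[4] add  r4, r4, r3  →  {r0:0, r1:8, r2:5, r3:12, r4:24}
[5] add  r2, r2, r0  →  {r0:0, r1:8, r2:5, r3:12, r4:24}
[6] bne  r0, r2, L8  →  {r0:0, r1:8, r2:5, r3:12, r4:24}  ⟨branch taken⟩
[7] addi  r3, r3, 4  →  {r0:0, r1:8, r2:5, r3:16, r4:24}
[8] sub  r2, r3, r0  →  {r0:0, r1:8, r2:16, r3:16, r4:24}
[9] xori  r4, r2, 0  →  {r0:0, r1:8, r2:16, r3:16, r4:16}
[10] add  r4, r3, r3  →  {r0:0, r1:8, r2:16, r3:16, r4:32}
[11] add  r3, r2, r4  →  {r0:0, r1:8, r2:16, r3:48, r4:32}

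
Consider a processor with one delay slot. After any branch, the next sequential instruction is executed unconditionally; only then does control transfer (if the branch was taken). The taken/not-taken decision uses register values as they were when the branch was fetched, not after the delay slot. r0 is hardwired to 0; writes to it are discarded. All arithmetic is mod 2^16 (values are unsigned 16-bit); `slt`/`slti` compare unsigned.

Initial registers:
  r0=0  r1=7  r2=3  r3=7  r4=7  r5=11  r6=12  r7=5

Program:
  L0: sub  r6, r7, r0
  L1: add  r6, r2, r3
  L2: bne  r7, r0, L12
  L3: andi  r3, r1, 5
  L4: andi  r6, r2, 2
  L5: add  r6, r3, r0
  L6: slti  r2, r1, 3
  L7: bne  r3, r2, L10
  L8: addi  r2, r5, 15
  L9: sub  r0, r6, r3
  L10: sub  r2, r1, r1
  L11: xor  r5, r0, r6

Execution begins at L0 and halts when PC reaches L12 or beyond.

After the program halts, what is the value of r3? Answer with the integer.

  step pc=0: sub  r6, r7, r0  regs=(0,7,3,7,7,11,5,5)
  step pc=1: add  r6, r2, r3  regs=(0,7,3,7,7,11,10,5)
  step pc=2: bne  r7, r0, L12  cond=T  regs=(0,7,3,7,7,11,10,5)
  step pc=3: andi  r3, r1, 5  regs=(0,7,3,5,7,11,10,5)

5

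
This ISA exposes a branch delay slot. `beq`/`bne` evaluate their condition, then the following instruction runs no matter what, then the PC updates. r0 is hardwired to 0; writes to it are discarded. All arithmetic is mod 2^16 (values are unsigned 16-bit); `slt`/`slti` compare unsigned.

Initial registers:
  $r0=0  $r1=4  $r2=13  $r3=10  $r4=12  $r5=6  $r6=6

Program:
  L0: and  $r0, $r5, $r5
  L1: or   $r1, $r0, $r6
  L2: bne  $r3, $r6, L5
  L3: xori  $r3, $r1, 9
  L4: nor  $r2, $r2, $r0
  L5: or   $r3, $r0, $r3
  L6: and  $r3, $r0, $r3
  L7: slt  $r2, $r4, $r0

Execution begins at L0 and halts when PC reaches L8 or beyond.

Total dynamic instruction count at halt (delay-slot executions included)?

7

PC=0  and  $r0, $r5, $r5     | $r0=0 $r1=4 $r2=13 $r3=10 $r4=12 $r5=6 $r6=6
PC=1  or   $r1, $r0, $r6     | $r0=0 $r1=6 $r2=13 $r3=10 $r4=12 $r5=6 $r6=6
PC=2  bne  $r3, $r6, L5      | $r0=0 $r1=6 $r2=13 $r3=10 $r4=12 $r5=6 $r6=6  [TAKEN]
PC=3  xori  $r3, $r1, 9      | $r0=0 $r1=6 $r2=13 $r3=15 $r4=12 $r5=6 $r6=6
PC=5  or   $r3, $r0, $r3     | $r0=0 $r1=6 $r2=13 $r3=15 $r4=12 $r5=6 $r6=6
PC=6  and  $r3, $r0, $r3     | $r0=0 $r1=6 $r2=13 $r3=0 $r4=12 $r5=6 $r6=6
PC=7  slt  $r2, $r4, $r0     | $r0=0 $r1=6 $r2=0 $r3=0 $r4=12 $r5=6 $r6=6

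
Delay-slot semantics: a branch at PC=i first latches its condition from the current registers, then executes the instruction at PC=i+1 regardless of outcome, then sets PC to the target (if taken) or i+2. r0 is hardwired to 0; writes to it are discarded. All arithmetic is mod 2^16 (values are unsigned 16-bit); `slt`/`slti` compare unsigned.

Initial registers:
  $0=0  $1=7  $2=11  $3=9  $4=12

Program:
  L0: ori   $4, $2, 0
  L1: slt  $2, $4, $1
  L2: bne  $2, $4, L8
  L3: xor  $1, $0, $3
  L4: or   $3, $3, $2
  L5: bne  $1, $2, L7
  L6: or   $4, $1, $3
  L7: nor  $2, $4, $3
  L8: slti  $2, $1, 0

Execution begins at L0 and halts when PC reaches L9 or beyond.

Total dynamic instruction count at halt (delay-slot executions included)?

PC=0  ori   $4, $2, 0        | $0=0 $1=7 $2=11 $3=9 $4=11
PC=1  slt  $2, $4, $1        | $0=0 $1=7 $2=0 $3=9 $4=11
PC=2  bne  $2, $4, L8        | $0=0 $1=7 $2=0 $3=9 $4=11  [TAKEN]
PC=3  xor  $1, $0, $3        | $0=0 $1=9 $2=0 $3=9 $4=11
PC=8  slti  $2, $1, 0        | $0=0 $1=9 $2=0 $3=9 $4=11

5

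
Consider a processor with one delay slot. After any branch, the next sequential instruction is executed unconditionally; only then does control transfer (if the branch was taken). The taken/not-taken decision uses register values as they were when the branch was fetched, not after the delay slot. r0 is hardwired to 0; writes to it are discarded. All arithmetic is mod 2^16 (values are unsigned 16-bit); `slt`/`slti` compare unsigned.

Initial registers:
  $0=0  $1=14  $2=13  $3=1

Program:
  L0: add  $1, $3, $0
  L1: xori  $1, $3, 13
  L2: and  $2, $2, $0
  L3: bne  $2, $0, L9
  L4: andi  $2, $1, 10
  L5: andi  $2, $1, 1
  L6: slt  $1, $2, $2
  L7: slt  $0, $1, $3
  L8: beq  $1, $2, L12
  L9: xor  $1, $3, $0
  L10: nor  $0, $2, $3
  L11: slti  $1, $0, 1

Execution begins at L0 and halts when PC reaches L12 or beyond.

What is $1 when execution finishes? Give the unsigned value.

1

[0] add  $1, $3, $0  →  {$0:0, $1:1, $2:13, $3:1}
[1] xori  $1, $3, 13  →  {$0:0, $1:12, $2:13, $3:1}
[2] and  $2, $2, $0  →  {$0:0, $1:12, $2:0, $3:1}
[3] bne  $2, $0, L9  →  {$0:0, $1:12, $2:0, $3:1}  ⟨branch fallthrough⟩
[4] andi  $2, $1, 10  →  {$0:0, $1:12, $2:8, $3:1}
[5] andi  $2, $1, 1  →  {$0:0, $1:12, $2:0, $3:1}
[6] slt  $1, $2, $2  →  {$0:0, $1:0, $2:0, $3:1}
[7] slt  $0, $1, $3  →  {$0:0, $1:0, $2:0, $3:1}
[8] beq  $1, $2, L12  →  {$0:0, $1:0, $2:0, $3:1}  ⟨branch taken⟩
[9] xor  $1, $3, $0  →  {$0:0, $1:1, $2:0, $3:1}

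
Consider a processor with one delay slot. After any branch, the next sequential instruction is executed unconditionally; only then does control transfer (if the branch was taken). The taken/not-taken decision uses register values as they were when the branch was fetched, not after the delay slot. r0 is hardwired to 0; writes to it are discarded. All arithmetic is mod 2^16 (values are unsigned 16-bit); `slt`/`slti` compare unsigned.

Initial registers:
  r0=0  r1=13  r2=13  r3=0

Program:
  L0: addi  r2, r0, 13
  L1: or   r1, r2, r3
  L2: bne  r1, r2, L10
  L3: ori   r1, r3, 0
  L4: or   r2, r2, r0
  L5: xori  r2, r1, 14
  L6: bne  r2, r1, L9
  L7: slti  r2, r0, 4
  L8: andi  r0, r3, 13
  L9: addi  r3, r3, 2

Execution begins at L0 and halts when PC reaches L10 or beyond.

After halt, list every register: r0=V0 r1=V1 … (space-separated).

r0=0 r1=0 r2=1 r3=2

[0] addi  r2, r0, 13  →  {r0:0, r1:13, r2:13, r3:0}
[1] or   r1, r2, r3  →  {r0:0, r1:13, r2:13, r3:0}
[2] bne  r1, r2, L10  →  {r0:0, r1:13, r2:13, r3:0}  ⟨branch fallthrough⟩
[3] ori   r1, r3, 0  →  {r0:0, r1:0, r2:13, r3:0}
[4] or   r2, r2, r0  →  {r0:0, r1:0, r2:13, r3:0}
[5] xori  r2, r1, 14  →  {r0:0, r1:0, r2:14, r3:0}
[6] bne  r2, r1, L9  →  {r0:0, r1:0, r2:14, r3:0}  ⟨branch taken⟩
[7] slti  r2, r0, 4  →  {r0:0, r1:0, r2:1, r3:0}
[9] addi  r3, r3, 2  →  {r0:0, r1:0, r2:1, r3:2}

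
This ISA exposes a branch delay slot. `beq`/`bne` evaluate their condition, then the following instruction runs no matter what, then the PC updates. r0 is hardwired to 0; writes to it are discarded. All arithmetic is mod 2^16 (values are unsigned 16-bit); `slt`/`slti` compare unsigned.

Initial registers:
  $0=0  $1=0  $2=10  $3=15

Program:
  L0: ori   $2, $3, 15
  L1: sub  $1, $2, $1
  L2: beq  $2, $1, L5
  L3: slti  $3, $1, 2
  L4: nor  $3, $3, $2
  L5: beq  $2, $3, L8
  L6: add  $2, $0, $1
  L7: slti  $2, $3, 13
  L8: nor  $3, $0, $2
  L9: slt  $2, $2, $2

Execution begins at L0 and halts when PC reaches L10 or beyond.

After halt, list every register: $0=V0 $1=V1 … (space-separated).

$0=0 $1=15 $2=0 $3=65534

  step pc=0: ori   $2, $3, 15  regs=(0,0,15,15)
  step pc=1: sub  $1, $2, $1  regs=(0,15,15,15)
  step pc=2: beq  $2, $1, L5  cond=T  regs=(0,15,15,15)
  step pc=3: slti  $3, $1, 2  regs=(0,15,15,0)
  step pc=5: beq  $2, $3, L8  cond=F  regs=(0,15,15,0)
  step pc=6: add  $2, $0, $1  regs=(0,15,15,0)
  step pc=7: slti  $2, $3, 13  regs=(0,15,1,0)
  step pc=8: nor  $3, $0, $2  regs=(0,15,1,65534)
  step pc=9: slt  $2, $2, $2  regs=(0,15,0,65534)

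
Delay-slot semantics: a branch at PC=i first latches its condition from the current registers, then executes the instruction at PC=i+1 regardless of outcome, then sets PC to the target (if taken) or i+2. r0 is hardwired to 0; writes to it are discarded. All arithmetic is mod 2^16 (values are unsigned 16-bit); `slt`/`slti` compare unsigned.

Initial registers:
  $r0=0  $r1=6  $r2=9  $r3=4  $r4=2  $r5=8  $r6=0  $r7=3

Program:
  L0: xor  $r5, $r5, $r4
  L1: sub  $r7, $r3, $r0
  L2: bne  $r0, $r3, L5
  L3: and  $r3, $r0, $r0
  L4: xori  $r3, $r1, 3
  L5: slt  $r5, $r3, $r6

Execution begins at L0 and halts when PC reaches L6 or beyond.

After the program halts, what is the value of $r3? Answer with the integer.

0

#0 xor  $r5, $r5, $r4 ; 0/6/9/4/2/10/0/3
#1 sub  $r7, $r3, $r0 ; 0/6/9/4/2/10/0/4
#2 bne  $r0, $r3, L5 ; 0/6/9/4/2/10/0/4 ; →target
#3 and  $r3, $r0, $r0 ; 0/6/9/0/2/10/0/4
#5 slt  $r5, $r3, $r6 ; 0/6/9/0/2/0/0/4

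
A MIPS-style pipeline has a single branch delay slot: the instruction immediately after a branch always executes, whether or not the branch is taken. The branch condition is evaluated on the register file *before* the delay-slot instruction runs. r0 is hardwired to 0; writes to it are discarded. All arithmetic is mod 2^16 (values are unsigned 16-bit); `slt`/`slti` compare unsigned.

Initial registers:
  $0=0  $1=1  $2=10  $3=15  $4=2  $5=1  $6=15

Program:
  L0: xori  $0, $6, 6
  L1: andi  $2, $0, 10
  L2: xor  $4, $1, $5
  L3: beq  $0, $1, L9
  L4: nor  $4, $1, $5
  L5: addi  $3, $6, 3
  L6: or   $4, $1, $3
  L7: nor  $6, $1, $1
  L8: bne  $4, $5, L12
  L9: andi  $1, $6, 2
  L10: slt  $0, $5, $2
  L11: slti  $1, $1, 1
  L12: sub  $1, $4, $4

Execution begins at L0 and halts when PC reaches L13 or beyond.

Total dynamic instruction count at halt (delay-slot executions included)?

11

#0 xori  $0, $6, 6 ; 0/1/10/15/2/1/15
#1 andi  $2, $0, 10 ; 0/1/0/15/2/1/15
#2 xor  $4, $1, $5 ; 0/1/0/15/0/1/15
#3 beq  $0, $1, L9 ; 0/1/0/15/0/1/15 ; →fallthru
#4 nor  $4, $1, $5 ; 0/1/0/15/65534/1/15
#5 addi  $3, $6, 3 ; 0/1/0/18/65534/1/15
#6 or   $4, $1, $3 ; 0/1/0/18/19/1/15
#7 nor  $6, $1, $1 ; 0/1/0/18/19/1/65534
#8 bne  $4, $5, L12 ; 0/1/0/18/19/1/65534 ; →target
#9 andi  $1, $6, 2 ; 0/2/0/18/19/1/65534
#12 sub  $1, $4, $4 ; 0/0/0/18/19/1/65534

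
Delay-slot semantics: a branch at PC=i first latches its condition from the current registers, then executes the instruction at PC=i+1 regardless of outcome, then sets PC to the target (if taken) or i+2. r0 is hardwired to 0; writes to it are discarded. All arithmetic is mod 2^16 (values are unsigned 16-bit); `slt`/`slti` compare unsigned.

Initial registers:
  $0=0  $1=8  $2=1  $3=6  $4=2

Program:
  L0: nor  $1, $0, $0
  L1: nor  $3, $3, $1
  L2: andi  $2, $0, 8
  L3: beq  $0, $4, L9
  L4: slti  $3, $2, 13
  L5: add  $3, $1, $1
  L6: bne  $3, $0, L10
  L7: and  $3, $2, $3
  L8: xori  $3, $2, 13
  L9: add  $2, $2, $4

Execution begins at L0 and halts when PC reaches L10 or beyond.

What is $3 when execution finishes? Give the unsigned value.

0

[0] nor  $1, $0, $0  →  {$0:0, $1:65535, $2:1, $3:6, $4:2}
[1] nor  $3, $3, $1  →  {$0:0, $1:65535, $2:1, $3:0, $4:2}
[2] andi  $2, $0, 8  →  {$0:0, $1:65535, $2:0, $3:0, $4:2}
[3] beq  $0, $4, L9  →  {$0:0, $1:65535, $2:0, $3:0, $4:2}  ⟨branch fallthrough⟩
[4] slti  $3, $2, 13  →  {$0:0, $1:65535, $2:0, $3:1, $4:2}
[5] add  $3, $1, $1  →  {$0:0, $1:65535, $2:0, $3:65534, $4:2}
[6] bne  $3, $0, L10  →  {$0:0, $1:65535, $2:0, $3:65534, $4:2}  ⟨branch taken⟩
[7] and  $3, $2, $3  →  {$0:0, $1:65535, $2:0, $3:0, $4:2}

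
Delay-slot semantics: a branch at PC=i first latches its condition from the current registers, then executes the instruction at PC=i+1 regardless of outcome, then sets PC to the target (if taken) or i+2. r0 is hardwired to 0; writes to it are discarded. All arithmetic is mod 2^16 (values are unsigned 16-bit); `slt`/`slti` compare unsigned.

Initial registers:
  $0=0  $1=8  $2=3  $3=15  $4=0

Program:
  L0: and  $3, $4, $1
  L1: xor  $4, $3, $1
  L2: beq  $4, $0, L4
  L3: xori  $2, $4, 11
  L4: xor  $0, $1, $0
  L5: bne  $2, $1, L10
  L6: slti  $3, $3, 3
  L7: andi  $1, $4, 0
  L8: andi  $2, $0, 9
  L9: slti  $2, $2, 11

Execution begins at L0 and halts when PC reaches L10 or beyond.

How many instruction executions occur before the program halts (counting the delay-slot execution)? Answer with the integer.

7

  step pc=0: and  $3, $4, $1  regs=(0,8,3,0,0)
  step pc=1: xor  $4, $3, $1  regs=(0,8,3,0,8)
  step pc=2: beq  $4, $0, L4  cond=F  regs=(0,8,3,0,8)
  step pc=3: xori  $2, $4, 11  regs=(0,8,3,0,8)
  step pc=4: xor  $0, $1, $0  regs=(0,8,3,0,8)
  step pc=5: bne  $2, $1, L10  cond=T  regs=(0,8,3,0,8)
  step pc=6: slti  $3, $3, 3  regs=(0,8,3,1,8)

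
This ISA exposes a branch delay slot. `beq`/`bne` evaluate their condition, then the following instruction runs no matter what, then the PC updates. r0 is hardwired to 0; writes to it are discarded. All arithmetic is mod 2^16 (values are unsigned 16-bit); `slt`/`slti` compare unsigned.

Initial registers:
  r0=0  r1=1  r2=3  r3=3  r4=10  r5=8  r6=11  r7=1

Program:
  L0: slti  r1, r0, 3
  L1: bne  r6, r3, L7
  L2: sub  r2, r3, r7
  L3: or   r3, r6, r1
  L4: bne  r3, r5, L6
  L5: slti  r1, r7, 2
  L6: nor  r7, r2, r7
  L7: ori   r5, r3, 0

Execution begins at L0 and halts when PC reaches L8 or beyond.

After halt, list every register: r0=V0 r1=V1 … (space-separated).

r0=0 r1=1 r2=2 r3=3 r4=10 r5=3 r6=11 r7=1

#0 slti  r1, r0, 3 ; 0/1/3/3/10/8/11/1
#1 bne  r6, r3, L7 ; 0/1/3/3/10/8/11/1 ; →target
#2 sub  r2, r3, r7 ; 0/1/2/3/10/8/11/1
#7 ori   r5, r3, 0 ; 0/1/2/3/10/3/11/1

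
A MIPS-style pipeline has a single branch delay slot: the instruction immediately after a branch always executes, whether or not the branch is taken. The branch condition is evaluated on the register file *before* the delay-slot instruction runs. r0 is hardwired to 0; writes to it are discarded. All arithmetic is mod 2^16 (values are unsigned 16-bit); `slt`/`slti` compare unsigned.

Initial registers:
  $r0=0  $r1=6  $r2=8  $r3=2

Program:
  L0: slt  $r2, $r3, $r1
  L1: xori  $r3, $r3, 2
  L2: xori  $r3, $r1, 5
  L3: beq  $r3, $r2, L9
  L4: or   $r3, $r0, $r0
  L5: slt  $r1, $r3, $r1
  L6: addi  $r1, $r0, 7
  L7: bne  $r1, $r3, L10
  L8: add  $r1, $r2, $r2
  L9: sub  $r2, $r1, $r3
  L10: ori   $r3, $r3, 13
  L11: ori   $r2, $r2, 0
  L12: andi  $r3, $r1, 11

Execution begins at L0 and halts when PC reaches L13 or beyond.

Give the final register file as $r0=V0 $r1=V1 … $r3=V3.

$r0=0 $r1=2 $r2=1 $r3=2

#0 slt  $r2, $r3, $r1 ; 0/6/1/2
#1 xori  $r3, $r3, 2 ; 0/6/1/0
#2 xori  $r3, $r1, 5 ; 0/6/1/3
#3 beq  $r3, $r2, L9 ; 0/6/1/3 ; →fallthru
#4 or   $r3, $r0, $r0 ; 0/6/1/0
#5 slt  $r1, $r3, $r1 ; 0/1/1/0
#6 addi  $r1, $r0, 7 ; 0/7/1/0
#7 bne  $r1, $r3, L10 ; 0/7/1/0 ; →target
#8 add  $r1, $r2, $r2 ; 0/2/1/0
#10 ori   $r3, $r3, 13 ; 0/2/1/13
#11 ori   $r2, $r2, 0 ; 0/2/1/13
#12 andi  $r3, $r1, 11 ; 0/2/1/2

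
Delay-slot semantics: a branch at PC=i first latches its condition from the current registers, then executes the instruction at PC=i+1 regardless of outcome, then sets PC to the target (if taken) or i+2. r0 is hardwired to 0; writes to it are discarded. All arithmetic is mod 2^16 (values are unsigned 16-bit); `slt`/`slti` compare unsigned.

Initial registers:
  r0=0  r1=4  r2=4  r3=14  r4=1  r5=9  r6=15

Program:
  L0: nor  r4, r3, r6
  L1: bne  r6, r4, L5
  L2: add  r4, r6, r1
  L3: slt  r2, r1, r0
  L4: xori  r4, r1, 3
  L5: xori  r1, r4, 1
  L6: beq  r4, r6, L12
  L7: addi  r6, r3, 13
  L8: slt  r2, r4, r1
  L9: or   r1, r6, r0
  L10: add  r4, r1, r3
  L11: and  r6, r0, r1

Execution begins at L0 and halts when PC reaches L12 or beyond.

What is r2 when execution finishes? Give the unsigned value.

0

[0] nor  r4, r3, r6  →  {r0:0, r1:4, r2:4, r3:14, r4:65520, r5:9, r6:15}
[1] bne  r6, r4, L5  →  {r0:0, r1:4, r2:4, r3:14, r4:65520, r5:9, r6:15}  ⟨branch taken⟩
[2] add  r4, r6, r1  →  {r0:0, r1:4, r2:4, r3:14, r4:19, r5:9, r6:15}
[5] xori  r1, r4, 1  →  {r0:0, r1:18, r2:4, r3:14, r4:19, r5:9, r6:15}
[6] beq  r4, r6, L12  →  {r0:0, r1:18, r2:4, r3:14, r4:19, r5:9, r6:15}  ⟨branch fallthrough⟩
[7] addi  r6, r3, 13  →  {r0:0, r1:18, r2:4, r3:14, r4:19, r5:9, r6:27}
[8] slt  r2, r4, r1  →  {r0:0, r1:18, r2:0, r3:14, r4:19, r5:9, r6:27}
[9] or   r1, r6, r0  →  {r0:0, r1:27, r2:0, r3:14, r4:19, r5:9, r6:27}
[10] add  r4, r1, r3  →  {r0:0, r1:27, r2:0, r3:14, r4:41, r5:9, r6:27}
[11] and  r6, r0, r1  →  {r0:0, r1:27, r2:0, r3:14, r4:41, r5:9, r6:0}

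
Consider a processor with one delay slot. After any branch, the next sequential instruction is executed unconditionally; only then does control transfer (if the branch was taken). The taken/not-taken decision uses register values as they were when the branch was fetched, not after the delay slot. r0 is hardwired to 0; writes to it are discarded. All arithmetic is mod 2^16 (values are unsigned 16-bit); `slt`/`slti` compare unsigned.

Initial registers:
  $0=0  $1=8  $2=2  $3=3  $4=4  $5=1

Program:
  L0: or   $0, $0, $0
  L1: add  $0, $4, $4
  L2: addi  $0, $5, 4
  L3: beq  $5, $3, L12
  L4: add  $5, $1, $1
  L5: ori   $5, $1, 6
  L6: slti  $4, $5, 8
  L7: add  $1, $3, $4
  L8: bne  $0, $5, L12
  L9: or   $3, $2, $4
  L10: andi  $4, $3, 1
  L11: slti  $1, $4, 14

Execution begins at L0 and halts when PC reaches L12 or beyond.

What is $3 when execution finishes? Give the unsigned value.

2

[0] or   $0, $0, $0  →  {$0:0, $1:8, $2:2, $3:3, $4:4, $5:1}
[1] add  $0, $4, $4  →  {$0:0, $1:8, $2:2, $3:3, $4:4, $5:1}
[2] addi  $0, $5, 4  →  {$0:0, $1:8, $2:2, $3:3, $4:4, $5:1}
[3] beq  $5, $3, L12  →  {$0:0, $1:8, $2:2, $3:3, $4:4, $5:1}  ⟨branch fallthrough⟩
[4] add  $5, $1, $1  →  {$0:0, $1:8, $2:2, $3:3, $4:4, $5:16}
[5] ori   $5, $1, 6  →  {$0:0, $1:8, $2:2, $3:3, $4:4, $5:14}
[6] slti  $4, $5, 8  →  {$0:0, $1:8, $2:2, $3:3, $4:0, $5:14}
[7] add  $1, $3, $4  →  {$0:0, $1:3, $2:2, $3:3, $4:0, $5:14}
[8] bne  $0, $5, L12  →  {$0:0, $1:3, $2:2, $3:3, $4:0, $5:14}  ⟨branch taken⟩
[9] or   $3, $2, $4  →  {$0:0, $1:3, $2:2, $3:2, $4:0, $5:14}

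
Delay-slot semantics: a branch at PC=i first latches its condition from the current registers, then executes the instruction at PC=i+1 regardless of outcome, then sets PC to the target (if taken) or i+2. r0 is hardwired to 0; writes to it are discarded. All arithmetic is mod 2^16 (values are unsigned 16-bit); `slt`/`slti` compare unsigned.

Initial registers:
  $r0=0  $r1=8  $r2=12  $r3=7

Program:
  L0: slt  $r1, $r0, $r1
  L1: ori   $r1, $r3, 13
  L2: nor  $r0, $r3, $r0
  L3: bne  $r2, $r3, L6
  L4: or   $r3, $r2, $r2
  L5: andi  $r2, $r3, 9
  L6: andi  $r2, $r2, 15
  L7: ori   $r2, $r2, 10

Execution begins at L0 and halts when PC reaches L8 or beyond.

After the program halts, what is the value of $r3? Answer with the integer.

12

[0] slt  $r1, $r0, $r1  →  {$r0:0, $r1:1, $r2:12, $r3:7}
[1] ori   $r1, $r3, 13  →  {$r0:0, $r1:15, $r2:12, $r3:7}
[2] nor  $r0, $r3, $r0  →  {$r0:0, $r1:15, $r2:12, $r3:7}
[3] bne  $r2, $r3, L6  →  {$r0:0, $r1:15, $r2:12, $r3:7}  ⟨branch taken⟩
[4] or   $r3, $r2, $r2  →  {$r0:0, $r1:15, $r2:12, $r3:12}
[6] andi  $r2, $r2, 15  →  {$r0:0, $r1:15, $r2:12, $r3:12}
[7] ori   $r2, $r2, 10  →  {$r0:0, $r1:15, $r2:14, $r3:12}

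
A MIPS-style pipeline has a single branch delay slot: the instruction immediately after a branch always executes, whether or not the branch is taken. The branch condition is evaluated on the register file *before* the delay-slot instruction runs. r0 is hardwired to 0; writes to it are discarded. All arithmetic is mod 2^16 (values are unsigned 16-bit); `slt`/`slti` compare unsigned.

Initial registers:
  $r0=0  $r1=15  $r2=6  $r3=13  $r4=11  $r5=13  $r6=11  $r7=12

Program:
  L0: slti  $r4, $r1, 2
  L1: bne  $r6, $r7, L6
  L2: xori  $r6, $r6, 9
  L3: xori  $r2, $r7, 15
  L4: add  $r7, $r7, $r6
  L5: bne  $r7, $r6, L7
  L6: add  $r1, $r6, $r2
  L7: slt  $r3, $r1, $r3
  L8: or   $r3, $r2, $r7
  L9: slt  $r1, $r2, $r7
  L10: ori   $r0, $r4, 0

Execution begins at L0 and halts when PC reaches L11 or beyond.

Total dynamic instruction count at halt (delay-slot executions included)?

8

#0 slti  $r4, $r1, 2 ; 0/15/6/13/0/13/11/12
#1 bne  $r6, $r7, L6 ; 0/15/6/13/0/13/11/12 ; →target
#2 xori  $r6, $r6, 9 ; 0/15/6/13/0/13/2/12
#6 add  $r1, $r6, $r2 ; 0/8/6/13/0/13/2/12
#7 slt  $r3, $r1, $r3 ; 0/8/6/1/0/13/2/12
#8 or   $r3, $r2, $r7 ; 0/8/6/14/0/13/2/12
#9 slt  $r1, $r2, $r7 ; 0/1/6/14/0/13/2/12
#10 ori   $r0, $r4, 0 ; 0/1/6/14/0/13/2/12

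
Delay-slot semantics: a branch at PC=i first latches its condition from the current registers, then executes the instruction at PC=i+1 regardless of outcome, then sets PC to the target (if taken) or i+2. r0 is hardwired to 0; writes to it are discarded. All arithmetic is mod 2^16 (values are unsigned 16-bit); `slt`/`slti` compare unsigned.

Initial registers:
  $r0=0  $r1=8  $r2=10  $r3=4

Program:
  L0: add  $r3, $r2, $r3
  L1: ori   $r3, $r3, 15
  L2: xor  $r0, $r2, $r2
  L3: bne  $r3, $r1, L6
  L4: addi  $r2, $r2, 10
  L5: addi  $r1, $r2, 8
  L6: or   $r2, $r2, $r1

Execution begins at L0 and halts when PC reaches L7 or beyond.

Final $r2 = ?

[0] add  $r3, $r2, $r3  →  {$r0:0, $r1:8, $r2:10, $r3:14}
[1] ori   $r3, $r3, 15  →  {$r0:0, $r1:8, $r2:10, $r3:15}
[2] xor  $r0, $r2, $r2  →  {$r0:0, $r1:8, $r2:10, $r3:15}
[3] bne  $r3, $r1, L6  →  {$r0:0, $r1:8, $r2:10, $r3:15}  ⟨branch taken⟩
[4] addi  $r2, $r2, 10  →  {$r0:0, $r1:8, $r2:20, $r3:15}
[6] or   $r2, $r2, $r1  →  {$r0:0, $r1:8, $r2:28, $r3:15}

28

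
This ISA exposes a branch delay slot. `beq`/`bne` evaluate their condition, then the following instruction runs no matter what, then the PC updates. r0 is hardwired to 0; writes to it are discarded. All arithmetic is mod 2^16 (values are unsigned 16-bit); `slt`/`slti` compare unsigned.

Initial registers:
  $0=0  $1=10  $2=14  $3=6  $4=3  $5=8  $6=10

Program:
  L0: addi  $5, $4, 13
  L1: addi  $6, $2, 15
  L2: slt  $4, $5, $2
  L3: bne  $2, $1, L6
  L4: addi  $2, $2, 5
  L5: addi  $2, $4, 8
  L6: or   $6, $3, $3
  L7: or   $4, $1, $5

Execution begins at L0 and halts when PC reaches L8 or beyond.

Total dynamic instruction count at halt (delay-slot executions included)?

7

  step pc=0: addi  $5, $4, 13  regs=(0,10,14,6,3,16,10)
  step pc=1: addi  $6, $2, 15  regs=(0,10,14,6,3,16,29)
  step pc=2: slt  $4, $5, $2  regs=(0,10,14,6,0,16,29)
  step pc=3: bne  $2, $1, L6  cond=T  regs=(0,10,14,6,0,16,29)
  step pc=4: addi  $2, $2, 5  regs=(0,10,19,6,0,16,29)
  step pc=6: or   $6, $3, $3  regs=(0,10,19,6,0,16,6)
  step pc=7: or   $4, $1, $5  regs=(0,10,19,6,26,16,6)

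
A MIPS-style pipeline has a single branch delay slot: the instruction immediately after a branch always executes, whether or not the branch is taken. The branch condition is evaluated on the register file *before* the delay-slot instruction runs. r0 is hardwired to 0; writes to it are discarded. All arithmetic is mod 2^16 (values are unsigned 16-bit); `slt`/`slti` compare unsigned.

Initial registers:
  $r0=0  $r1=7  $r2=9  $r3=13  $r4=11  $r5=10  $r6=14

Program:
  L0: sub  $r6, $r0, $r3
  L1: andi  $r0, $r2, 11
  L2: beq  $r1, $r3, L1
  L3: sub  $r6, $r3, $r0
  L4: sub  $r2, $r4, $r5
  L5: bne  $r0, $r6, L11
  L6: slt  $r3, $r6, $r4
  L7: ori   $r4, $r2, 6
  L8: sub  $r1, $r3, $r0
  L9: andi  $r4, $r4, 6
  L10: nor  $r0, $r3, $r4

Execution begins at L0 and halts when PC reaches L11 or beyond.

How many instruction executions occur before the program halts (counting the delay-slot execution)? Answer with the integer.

7

  step pc=0: sub  $r6, $r0, $r3  regs=(0,7,9,13,11,10,65523)
  step pc=1: andi  $r0, $r2, 11  regs=(0,7,9,13,11,10,65523)
  step pc=2: beq  $r1, $r3, L1  cond=F  regs=(0,7,9,13,11,10,65523)
  step pc=3: sub  $r6, $r3, $r0  regs=(0,7,9,13,11,10,13)
  step pc=4: sub  $r2, $r4, $r5  regs=(0,7,1,13,11,10,13)
  step pc=5: bne  $r0, $r6, L11  cond=T  regs=(0,7,1,13,11,10,13)
  step pc=6: slt  $r3, $r6, $r4  regs=(0,7,1,0,11,10,13)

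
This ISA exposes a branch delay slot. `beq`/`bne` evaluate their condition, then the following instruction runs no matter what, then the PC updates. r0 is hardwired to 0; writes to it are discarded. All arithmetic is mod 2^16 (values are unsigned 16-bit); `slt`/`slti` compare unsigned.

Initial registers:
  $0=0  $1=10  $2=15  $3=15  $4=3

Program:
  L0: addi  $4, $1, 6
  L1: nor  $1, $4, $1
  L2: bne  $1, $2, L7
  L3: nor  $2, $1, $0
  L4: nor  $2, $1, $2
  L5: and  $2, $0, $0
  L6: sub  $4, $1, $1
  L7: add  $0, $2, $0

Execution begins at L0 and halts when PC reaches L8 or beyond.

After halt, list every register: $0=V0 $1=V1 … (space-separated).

$0=0 $1=65509 $2=26 $3=15 $4=16

PC=0  addi  $4, $1, 6        | $0=0 $1=10 $2=15 $3=15 $4=16
PC=1  nor  $1, $4, $1        | $0=0 $1=65509 $2=15 $3=15 $4=16
PC=2  bne  $1, $2, L7        | $0=0 $1=65509 $2=15 $3=15 $4=16  [TAKEN]
PC=3  nor  $2, $1, $0        | $0=0 $1=65509 $2=26 $3=15 $4=16
PC=7  add  $0, $2, $0        | $0=0 $1=65509 $2=26 $3=15 $4=16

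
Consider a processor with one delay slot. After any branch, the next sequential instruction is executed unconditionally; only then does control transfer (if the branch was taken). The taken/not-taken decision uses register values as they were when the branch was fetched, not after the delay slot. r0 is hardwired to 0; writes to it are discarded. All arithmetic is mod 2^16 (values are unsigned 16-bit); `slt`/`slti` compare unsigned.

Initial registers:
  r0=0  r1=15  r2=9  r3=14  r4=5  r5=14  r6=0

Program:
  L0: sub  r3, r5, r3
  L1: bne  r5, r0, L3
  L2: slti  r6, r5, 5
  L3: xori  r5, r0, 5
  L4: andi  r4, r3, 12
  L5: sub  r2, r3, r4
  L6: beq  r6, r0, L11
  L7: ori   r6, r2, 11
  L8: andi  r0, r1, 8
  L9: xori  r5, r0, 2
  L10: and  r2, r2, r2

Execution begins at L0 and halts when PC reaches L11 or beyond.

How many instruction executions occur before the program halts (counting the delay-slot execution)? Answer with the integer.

8

[0] sub  r3, r5, r3  →  {r0:0, r1:15, r2:9, r3:0, r4:5, r5:14, r6:0}
[1] bne  r5, r0, L3  →  {r0:0, r1:15, r2:9, r3:0, r4:5, r5:14, r6:0}  ⟨branch taken⟩
[2] slti  r6, r5, 5  →  {r0:0, r1:15, r2:9, r3:0, r4:5, r5:14, r6:0}
[3] xori  r5, r0, 5  →  {r0:0, r1:15, r2:9, r3:0, r4:5, r5:5, r6:0}
[4] andi  r4, r3, 12  →  {r0:0, r1:15, r2:9, r3:0, r4:0, r5:5, r6:0}
[5] sub  r2, r3, r4  →  {r0:0, r1:15, r2:0, r3:0, r4:0, r5:5, r6:0}
[6] beq  r6, r0, L11  →  {r0:0, r1:15, r2:0, r3:0, r4:0, r5:5, r6:0}  ⟨branch taken⟩
[7] ori   r6, r2, 11  →  {r0:0, r1:15, r2:0, r3:0, r4:0, r5:5, r6:11}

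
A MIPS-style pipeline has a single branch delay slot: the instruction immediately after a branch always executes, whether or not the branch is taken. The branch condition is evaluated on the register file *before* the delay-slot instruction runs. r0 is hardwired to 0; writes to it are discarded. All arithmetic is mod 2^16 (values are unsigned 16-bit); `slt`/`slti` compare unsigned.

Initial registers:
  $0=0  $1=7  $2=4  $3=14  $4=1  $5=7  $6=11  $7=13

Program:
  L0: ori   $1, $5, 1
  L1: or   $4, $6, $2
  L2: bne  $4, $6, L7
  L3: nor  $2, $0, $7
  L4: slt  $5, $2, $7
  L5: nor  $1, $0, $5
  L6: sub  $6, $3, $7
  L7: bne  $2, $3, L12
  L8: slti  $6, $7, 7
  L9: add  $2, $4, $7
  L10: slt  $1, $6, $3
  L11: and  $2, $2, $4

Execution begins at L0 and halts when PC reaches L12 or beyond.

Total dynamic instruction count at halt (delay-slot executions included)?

6

  step pc=0: ori   $1, $5, 1  regs=(0,7,4,14,1,7,11,13)
  step pc=1: or   $4, $6, $2  regs=(0,7,4,14,15,7,11,13)
  step pc=2: bne  $4, $6, L7  cond=T  regs=(0,7,4,14,15,7,11,13)
  step pc=3: nor  $2, $0, $7  regs=(0,7,65522,14,15,7,11,13)
  step pc=7: bne  $2, $3, L12  cond=T  regs=(0,7,65522,14,15,7,11,13)
  step pc=8: slti  $6, $7, 7  regs=(0,7,65522,14,15,7,0,13)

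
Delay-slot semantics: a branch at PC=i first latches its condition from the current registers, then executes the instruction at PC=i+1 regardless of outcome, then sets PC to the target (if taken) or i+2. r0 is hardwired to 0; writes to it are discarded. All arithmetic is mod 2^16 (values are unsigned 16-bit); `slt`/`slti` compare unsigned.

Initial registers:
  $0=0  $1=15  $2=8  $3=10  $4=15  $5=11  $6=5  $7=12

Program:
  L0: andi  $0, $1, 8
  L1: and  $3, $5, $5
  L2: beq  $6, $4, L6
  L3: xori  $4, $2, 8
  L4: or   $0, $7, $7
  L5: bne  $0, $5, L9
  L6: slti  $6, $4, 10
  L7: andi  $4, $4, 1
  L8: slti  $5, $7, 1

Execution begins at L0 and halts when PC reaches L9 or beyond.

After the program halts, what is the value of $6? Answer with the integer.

  step pc=0: andi  $0, $1, 8  regs=(0,15,8,10,15,11,5,12)
  step pc=1: and  $3, $5, $5  regs=(0,15,8,11,15,11,5,12)
  step pc=2: beq  $6, $4, L6  cond=F  regs=(0,15,8,11,15,11,5,12)
  step pc=3: xori  $4, $2, 8  regs=(0,15,8,11,0,11,5,12)
  step pc=4: or   $0, $7, $7  regs=(0,15,8,11,0,11,5,12)
  step pc=5: bne  $0, $5, L9  cond=T  regs=(0,15,8,11,0,11,5,12)
  step pc=6: slti  $6, $4, 10  regs=(0,15,8,11,0,11,1,12)

1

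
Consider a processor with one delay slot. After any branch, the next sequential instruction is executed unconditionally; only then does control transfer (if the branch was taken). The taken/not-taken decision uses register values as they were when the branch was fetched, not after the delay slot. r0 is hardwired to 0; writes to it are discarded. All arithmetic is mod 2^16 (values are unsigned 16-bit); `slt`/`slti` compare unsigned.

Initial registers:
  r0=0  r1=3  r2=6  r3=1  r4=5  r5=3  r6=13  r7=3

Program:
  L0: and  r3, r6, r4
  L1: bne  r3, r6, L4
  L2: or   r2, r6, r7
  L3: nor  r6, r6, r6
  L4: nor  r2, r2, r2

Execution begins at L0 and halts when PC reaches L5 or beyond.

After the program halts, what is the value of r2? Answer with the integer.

65520

  step pc=0: and  r3, r6, r4  regs=(0,3,6,5,5,3,13,3)
  step pc=1: bne  r3, r6, L4  cond=T  regs=(0,3,6,5,5,3,13,3)
  step pc=2: or   r2, r6, r7  regs=(0,3,15,5,5,3,13,3)
  step pc=4: nor  r2, r2, r2  regs=(0,3,65520,5,5,3,13,3)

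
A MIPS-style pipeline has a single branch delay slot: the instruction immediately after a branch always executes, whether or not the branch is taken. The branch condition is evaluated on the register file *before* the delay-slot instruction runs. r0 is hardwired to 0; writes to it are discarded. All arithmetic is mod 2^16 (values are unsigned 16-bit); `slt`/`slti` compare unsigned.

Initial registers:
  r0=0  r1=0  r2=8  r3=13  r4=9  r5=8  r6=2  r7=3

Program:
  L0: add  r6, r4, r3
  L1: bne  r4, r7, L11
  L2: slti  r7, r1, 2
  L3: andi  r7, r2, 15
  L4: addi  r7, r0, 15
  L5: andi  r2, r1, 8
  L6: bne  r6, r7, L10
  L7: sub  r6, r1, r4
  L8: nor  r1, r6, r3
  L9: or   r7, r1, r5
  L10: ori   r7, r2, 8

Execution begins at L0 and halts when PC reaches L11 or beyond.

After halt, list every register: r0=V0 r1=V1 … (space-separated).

#0 add  r6, r4, r3 ; 0/0/8/13/9/8/22/3
#1 bne  r4, r7, L11 ; 0/0/8/13/9/8/22/3 ; →target
#2 slti  r7, r1, 2 ; 0/0/8/13/9/8/22/1

r0=0 r1=0 r2=8 r3=13 r4=9 r5=8 r6=22 r7=1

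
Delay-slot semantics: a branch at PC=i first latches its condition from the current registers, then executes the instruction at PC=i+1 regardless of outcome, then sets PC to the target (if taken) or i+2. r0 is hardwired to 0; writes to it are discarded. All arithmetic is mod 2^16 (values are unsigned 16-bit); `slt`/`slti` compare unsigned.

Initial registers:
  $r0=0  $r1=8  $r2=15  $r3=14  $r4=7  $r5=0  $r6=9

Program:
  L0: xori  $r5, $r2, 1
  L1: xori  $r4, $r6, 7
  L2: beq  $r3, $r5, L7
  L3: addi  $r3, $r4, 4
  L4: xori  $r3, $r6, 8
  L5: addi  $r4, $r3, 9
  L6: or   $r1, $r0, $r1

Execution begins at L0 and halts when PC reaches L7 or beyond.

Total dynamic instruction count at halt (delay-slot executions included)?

4

[0] xori  $r5, $r2, 1  →  {$r0:0, $r1:8, $r2:15, $r3:14, $r4:7, $r5:14, $r6:9}
[1] xori  $r4, $r6, 7  →  {$r0:0, $r1:8, $r2:15, $r3:14, $r4:14, $r5:14, $r6:9}
[2] beq  $r3, $r5, L7  →  {$r0:0, $r1:8, $r2:15, $r3:14, $r4:14, $r5:14, $r6:9}  ⟨branch taken⟩
[3] addi  $r3, $r4, 4  →  {$r0:0, $r1:8, $r2:15, $r3:18, $r4:14, $r5:14, $r6:9}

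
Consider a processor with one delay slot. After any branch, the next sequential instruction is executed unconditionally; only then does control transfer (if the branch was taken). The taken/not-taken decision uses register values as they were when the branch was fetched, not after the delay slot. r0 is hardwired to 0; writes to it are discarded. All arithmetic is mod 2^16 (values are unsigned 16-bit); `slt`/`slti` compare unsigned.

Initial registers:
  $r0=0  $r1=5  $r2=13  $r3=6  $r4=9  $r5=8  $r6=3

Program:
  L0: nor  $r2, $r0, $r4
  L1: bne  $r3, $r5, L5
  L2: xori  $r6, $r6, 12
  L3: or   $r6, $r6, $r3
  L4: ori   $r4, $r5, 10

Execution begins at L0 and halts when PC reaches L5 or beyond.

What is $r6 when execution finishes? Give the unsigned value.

PC=0  nor  $r2, $r0, $r4     | $r0=0 $r1=5 $r2=65526 $r3=6 $r4=9 $r5=8 $r6=3
PC=1  bne  $r3, $r5, L5      | $r0=0 $r1=5 $r2=65526 $r3=6 $r4=9 $r5=8 $r6=3  [TAKEN]
PC=2  xori  $r6, $r6, 12     | $r0=0 $r1=5 $r2=65526 $r3=6 $r4=9 $r5=8 $r6=15

15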